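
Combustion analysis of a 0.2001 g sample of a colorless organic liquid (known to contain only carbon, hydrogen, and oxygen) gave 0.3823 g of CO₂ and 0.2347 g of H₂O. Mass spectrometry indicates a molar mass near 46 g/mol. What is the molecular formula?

C2H6O

mol C = 0.3823 g CO₂ ÷ 44.009 g/mol = 0.0086869 mol
mol H = 2 × 0.2347 g H₂O ÷ 18.015 g/mol = 0.026056 mol
mass O = 0.2001 − (0.10434 + 0.026265) = 0.069498 g → mol O = 0.069498 ÷ 15.999 = 0.0043439 mol
Divide by the smallest (0.0043439 mol): C 2.000, H 5.998, O 1.000
Empirical formula: C2H6O
Empirical-formula mass = 46.07 g/mol; 46 ÷ 46.07 ≈ 1, so the molecular formula is C2H6O.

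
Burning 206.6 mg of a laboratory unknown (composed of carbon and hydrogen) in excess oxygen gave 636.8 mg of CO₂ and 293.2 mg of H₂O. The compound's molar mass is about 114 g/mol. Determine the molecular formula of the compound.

mol C = 0.6368 g CO₂ ÷ 44.009 g/mol = 0.014470 mol
mol H = 2 × 0.2932 g H₂O ÷ 18.015 g/mol = 0.032551 mol
Divide by the smallest (0.014470 mol): C 1.000, H 2.250
Multiplying each by 4 gives whole numbers: C 4.00, H 9.00
Empirical formula: C4H9
Empirical-formula mass = 57.12 g/mol; 114 ÷ 57.12 ≈ 2, so the molecular formula is C8H18.

C8H18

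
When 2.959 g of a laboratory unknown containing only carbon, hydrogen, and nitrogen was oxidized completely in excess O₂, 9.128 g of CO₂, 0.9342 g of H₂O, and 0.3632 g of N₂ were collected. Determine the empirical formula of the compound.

C8H4N

mol C = 9.128 g CO₂ ÷ 44.009 g/mol = 0.20741 mol
mol H = 2 × 0.9342 g H₂O ÷ 18.015 g/mol = 0.10371 mol
mol N = 2 × 0.3632 g N₂ ÷ 28.014 g/mol = 0.025930 mol
Divide by the smallest (0.025930 mol): C 7.999, H 4.000, N 1.000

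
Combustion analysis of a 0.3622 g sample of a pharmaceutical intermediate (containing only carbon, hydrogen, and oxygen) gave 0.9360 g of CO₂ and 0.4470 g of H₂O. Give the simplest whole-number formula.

C6H14O

mol C = 0.9360 g CO₂ ÷ 44.009 g/mol = 0.021268 mol
mol H = 2 × 0.4470 g H₂O ÷ 18.015 g/mol = 0.049625 mol
mass O = 0.3622 − (0.25545 + 0.050022) = 0.056723 g → mol O = 0.056723 ÷ 15.999 = 0.0035454 mol
Divide by the smallest (0.0035454 mol): C 5.999, H 13.997, O 1.000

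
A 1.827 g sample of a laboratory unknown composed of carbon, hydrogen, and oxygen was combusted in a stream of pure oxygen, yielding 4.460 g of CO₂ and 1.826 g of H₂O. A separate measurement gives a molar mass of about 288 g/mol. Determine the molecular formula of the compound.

C16H32O4

mol C = 4.460 g CO₂ ÷ 44.009 g/mol = 0.10134 mol
mol H = 2 × 1.826 g H₂O ÷ 18.015 g/mol = 0.20272 mol
mass O = 1.827 − (1.2172 + 0.20434) = 0.40543 g → mol O = 0.40543 ÷ 15.999 = 0.025341 mol
Divide by the smallest (0.025341 mol): C 3.999, H 8.000, O 1.000
Empirical formula: C4H8O
Empirical-formula mass = 72.11 g/mol; 288 ÷ 72.11 ≈ 4, so the molecular formula is C16H32O4.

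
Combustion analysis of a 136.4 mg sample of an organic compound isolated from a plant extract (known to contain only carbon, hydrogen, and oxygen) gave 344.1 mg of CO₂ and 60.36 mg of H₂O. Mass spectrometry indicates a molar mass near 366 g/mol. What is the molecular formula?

mol C = 0.3441 g CO₂ ÷ 44.009 g/mol = 0.0078189 mol
mol H = 2 × 0.06036 g H₂O ÷ 18.015 g/mol = 0.0067011 mol
mass O = 0.1364 − (0.093912 + 0.0067547) = 0.035733 g → mol O = 0.035733 ÷ 15.999 = 0.0022335 mol
Divide by the smallest (0.0022335 mol): C 3.501, H 3.000, O 1.000
Multiplying each by 2 gives whole numbers: C 7.00, H 6.00, O 2.00
Empirical formula: C7H6O2
Empirical-formula mass = 122.12 g/mol; 366 ÷ 122.12 ≈ 3, so the molecular formula is C21H18O6.

C21H18O6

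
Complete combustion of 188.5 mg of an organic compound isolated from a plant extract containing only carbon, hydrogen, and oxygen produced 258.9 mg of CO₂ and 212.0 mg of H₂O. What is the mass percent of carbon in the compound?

37.49%

mol C = 0.2589 g CO₂ ÷ 44.009 g/mol = 0.0058829 mol
mol H = 2 × 0.2120 g H₂O ÷ 18.015 g/mol = 0.023536 mol
mass O = 0.1885 − (0.070659 + 0.023724) = 0.094116 g → mol O = 0.094116 ÷ 15.999 = 0.0058826 mol
mass % C = 0.070659 g ÷ 0.1885 g × 100%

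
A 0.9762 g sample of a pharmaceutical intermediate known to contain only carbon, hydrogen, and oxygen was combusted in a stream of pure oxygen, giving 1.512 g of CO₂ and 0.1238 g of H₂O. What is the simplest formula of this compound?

mol C = 1.512 g CO₂ ÷ 44.009 g/mol = 0.034357 mol
mol H = 2 × 0.1238 g H₂O ÷ 18.015 g/mol = 0.013744 mol
mass O = 0.9762 − (0.41266 + 0.013854) = 0.54969 g → mol O = 0.54969 ÷ 15.999 = 0.034358 mol
Divide by the smallest (0.013744 mol): C 2.500, H 1.000, O 2.500
Multiplying each by 2 gives whole numbers: C 5.00, H 2.00, O 5.00

C5H2O5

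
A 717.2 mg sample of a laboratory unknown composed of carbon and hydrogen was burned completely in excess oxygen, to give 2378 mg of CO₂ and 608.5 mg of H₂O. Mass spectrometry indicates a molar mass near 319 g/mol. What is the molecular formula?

C24H30

mol C = 2.378 g CO₂ ÷ 44.009 g/mol = 0.054034 mol
mol H = 2 × 0.6085 g H₂O ÷ 18.015 g/mol = 0.067555 mol
Divide by the smallest (0.054034 mol): C 1.000, H 1.250
Multiplying each by 4 gives whole numbers: C 4.00, H 5.00
Empirical formula: C4H5
Empirical-formula mass = 53.08 g/mol; 319 ÷ 53.08 ≈ 6, so the molecular formula is C24H30.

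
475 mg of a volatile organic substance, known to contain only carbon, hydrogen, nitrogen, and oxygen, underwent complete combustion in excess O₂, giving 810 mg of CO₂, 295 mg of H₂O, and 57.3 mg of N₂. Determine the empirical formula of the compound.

C9H16N2O5

mol C = 0.810 g CO₂ ÷ 44.009 g/mol = 0.01841 mol
mol H = 2 × 0.295 g H₂O ÷ 18.015 g/mol = 0.03275 mol
mol N = 2 × 0.0573 g N₂ ÷ 28.014 g/mol = 0.004091 mol
mass O = 0.475 − (0.2211 + 0.03301 + 0.05730) = 0.1636 g → mol O = 0.1636 ÷ 15.999 = 0.01023 mol
Divide by the smallest (0.004091 mol): C 4.499, H 8.006, N 1.000, O 2.500
Multiplying each by 2 gives whole numbers: C 9.00, H 16.01, N 2.00, O 5.00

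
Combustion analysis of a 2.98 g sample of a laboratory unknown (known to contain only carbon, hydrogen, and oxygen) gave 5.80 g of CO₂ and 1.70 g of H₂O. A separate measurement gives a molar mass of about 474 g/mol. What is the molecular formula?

C21H30O12

mol C = 5.80 g CO₂ ÷ 44.009 g/mol = 0.1318 mol
mol H = 2 × 1.70 g H₂O ÷ 18.015 g/mol = 0.1887 mol
mass O = 2.98 − (1.583 + 0.1902) = 1.207 g → mol O = 1.207 ÷ 15.999 = 0.07543 mol
Divide by the smallest (0.07543 mol): C 1.747, H 2.502, O 1.000
Multiplying each by 4 gives whole numbers: C 6.99, H 10.01, O 4.00
Empirical formula: C7H10O4
Empirical-formula mass = 158.15 g/mol; 474 ÷ 158.15 ≈ 3, so the molecular formula is C21H30O12.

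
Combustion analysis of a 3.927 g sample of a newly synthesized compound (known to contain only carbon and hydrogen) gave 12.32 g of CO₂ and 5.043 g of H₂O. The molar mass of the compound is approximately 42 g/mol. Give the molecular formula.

C3H6

mol C = 12.32 g CO₂ ÷ 44.009 g/mol = 0.27994 mol
mol H = 2 × 5.043 g H₂O ÷ 18.015 g/mol = 0.55987 mol
Divide by the smallest (0.27994 mol): C 1.000, H 2.000
Empirical formula: CH2
Empirical-formula mass = 14.03 g/mol; 42 ÷ 14.03 ≈ 3, so the molecular formula is C3H6.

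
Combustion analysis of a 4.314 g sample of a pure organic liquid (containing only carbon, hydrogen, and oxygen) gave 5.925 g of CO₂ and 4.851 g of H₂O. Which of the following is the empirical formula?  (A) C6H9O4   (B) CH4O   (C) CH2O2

(B) CH4O

mol C = 5.925 g CO₂ ÷ 44.009 g/mol = 0.13463 mol
mol H = 2 × 4.851 g H₂O ÷ 18.015 g/mol = 0.53855 mol
mass O = 4.314 − (1.6171 + 0.54286) = 2.1541 g → mol O = 2.1541 ÷ 15.999 = 0.13464 mol
Divide by the smallest (0.13463 mol): C 1.000, H 4.000, O 1.000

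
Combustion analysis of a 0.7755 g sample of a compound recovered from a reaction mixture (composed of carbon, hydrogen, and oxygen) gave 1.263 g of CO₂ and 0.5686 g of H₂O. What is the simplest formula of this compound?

mol C = 1.263 g CO₂ ÷ 44.009 g/mol = 0.028699 mol
mol H = 2 × 0.5686 g H₂O ÷ 18.015 g/mol = 0.063125 mol
mass O = 0.7755 − (0.34470 + 0.063630) = 0.36717 g → mol O = 0.36717 ÷ 15.999 = 0.022950 mol
Divide by the smallest (0.022950 mol): C 1.251, H 2.751, O 1.000
Multiplying each by 4 gives whole numbers: C 5.00, H 11.00, O 4.00

C5H11O4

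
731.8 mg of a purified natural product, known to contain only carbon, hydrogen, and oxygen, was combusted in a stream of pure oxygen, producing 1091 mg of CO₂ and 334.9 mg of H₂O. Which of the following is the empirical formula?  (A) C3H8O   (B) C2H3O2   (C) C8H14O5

mol C = 1.091 g CO₂ ÷ 44.009 g/mol = 0.024790 mol
mol H = 2 × 0.3349 g H₂O ÷ 18.015 g/mol = 0.037180 mol
mass O = 0.7318 − (0.29776 + 0.037478) = 0.39657 g → mol O = 0.39657 ÷ 15.999 = 0.024787 mol
Divide by the smallest (0.024787 mol): C 1.000, H 1.500, O 1.000
Multiplying each by 2 gives whole numbers: C 2.00, H 3.00, O 2.00

(B) C2H3O2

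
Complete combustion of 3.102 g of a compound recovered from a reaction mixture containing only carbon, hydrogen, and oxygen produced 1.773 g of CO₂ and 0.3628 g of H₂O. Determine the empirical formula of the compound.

CHO4

mol C = 1.773 g CO₂ ÷ 44.009 g/mol = 0.040287 mol
mol H = 2 × 0.3628 g H₂O ÷ 18.015 g/mol = 0.040278 mol
mass O = 3.102 − (0.48389 + 0.040600) = 2.5775 g → mol O = 2.5775 ÷ 15.999 = 0.16110 mol
Divide by the smallest (0.040278 mol): C 1.000, H 1.000, O 4.000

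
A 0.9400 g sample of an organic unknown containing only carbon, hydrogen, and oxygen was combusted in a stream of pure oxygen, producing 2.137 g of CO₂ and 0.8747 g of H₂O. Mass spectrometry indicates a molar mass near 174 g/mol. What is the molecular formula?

C9H18O3

mol C = 2.137 g CO₂ ÷ 44.009 g/mol = 0.048558 mol
mol H = 2 × 0.8747 g H₂O ÷ 18.015 g/mol = 0.097108 mol
mass O = 0.9400 − (0.58323 + 0.097885) = 0.25888 g → mol O = 0.25888 ÷ 15.999 = 0.016181 mol
Divide by the smallest (0.016181 mol): C 3.001, H 6.001, O 1.000
Empirical formula: C3H6O
Empirical-formula mass = 58.08 g/mol; 174 ÷ 58.08 ≈ 3, so the molecular formula is C9H18O3.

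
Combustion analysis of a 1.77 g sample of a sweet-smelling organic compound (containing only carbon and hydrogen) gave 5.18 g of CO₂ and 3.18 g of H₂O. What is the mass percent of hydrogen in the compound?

mol C = 5.18 g CO₂ ÷ 44.009 g/mol = 0.1177 mol
mol H = 2 × 3.18 g H₂O ÷ 18.015 g/mol = 0.3530 mol
mass % H = 0.3559 g ÷ 1.77 g × 100%

20.1%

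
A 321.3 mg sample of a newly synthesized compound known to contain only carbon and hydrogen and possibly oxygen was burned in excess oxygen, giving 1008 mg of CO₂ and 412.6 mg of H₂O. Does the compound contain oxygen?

no

mol C = 1.008 g CO₂ ÷ 44.009 g/mol = 0.022904 mol
mol H = 2 × 0.4126 g H₂O ÷ 18.015 g/mol = 0.045806 mol
C and H together account for 0.32128 g — essentially the entire 0.3213 g sample — so the compound contains no oxygen.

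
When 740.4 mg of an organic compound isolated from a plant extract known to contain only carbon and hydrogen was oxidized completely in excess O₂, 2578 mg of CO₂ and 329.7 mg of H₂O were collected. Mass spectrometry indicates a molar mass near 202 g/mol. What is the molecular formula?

C16H10

mol C = 2.578 g CO₂ ÷ 44.009 g/mol = 0.058579 mol
mol H = 2 × 0.3297 g H₂O ÷ 18.015 g/mol = 0.036603 mol
Divide by the smallest (0.036603 mol): C 1.600, H 1.000
Multiplying each by 5 gives whole numbers: C 8.00, H 5.00
Empirical formula: C8H5
Empirical-formula mass = 101.13 g/mol; 202 ÷ 101.13 ≈ 2, so the molecular formula is C16H10.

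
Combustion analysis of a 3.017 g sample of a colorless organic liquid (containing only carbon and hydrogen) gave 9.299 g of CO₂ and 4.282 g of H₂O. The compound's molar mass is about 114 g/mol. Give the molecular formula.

mol C = 9.299 g CO₂ ÷ 44.009 g/mol = 0.21130 mol
mol H = 2 × 4.282 g H₂O ÷ 18.015 g/mol = 0.47538 mol
Divide by the smallest (0.21130 mol): C 1.000, H 2.250
Multiplying each by 4 gives whole numbers: C 4.00, H 9.00
Empirical formula: C4H9
Empirical-formula mass = 57.12 g/mol; 114 ÷ 57.12 ≈ 2, so the molecular formula is C8H18.

C8H18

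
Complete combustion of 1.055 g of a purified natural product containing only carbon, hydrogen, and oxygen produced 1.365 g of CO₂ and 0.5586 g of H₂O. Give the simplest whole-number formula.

C4H8O5

mol C = 1.365 g CO₂ ÷ 44.009 g/mol = 0.031016 mol
mol H = 2 × 0.5586 g H₂O ÷ 18.015 g/mol = 0.062015 mol
mass O = 1.055 − (0.37254 + 0.062511) = 0.61995 g → mol O = 0.61995 ÷ 15.999 = 0.038749 mol
Divide by the smallest (0.031016 mol): C 1.000, H 1.999, O 1.249
Multiplying each by 4 gives whole numbers: C 4.00, H 8.00, O 5.00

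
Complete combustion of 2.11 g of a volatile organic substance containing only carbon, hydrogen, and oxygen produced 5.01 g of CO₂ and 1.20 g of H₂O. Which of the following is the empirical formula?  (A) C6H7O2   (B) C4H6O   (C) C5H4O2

mol C = 5.01 g CO₂ ÷ 44.009 g/mol = 0.1138 mol
mol H = 2 × 1.20 g H₂O ÷ 18.015 g/mol = 0.1332 mol
mass O = 2.11 − (1.367 + 0.1343) = 0.6084 g → mol O = 0.6084 ÷ 15.999 = 0.03803 mol
Divide by the smallest (0.03803 mol): C 2.994, H 3.503, O 1.000
Multiplying each by 2 gives whole numbers: C 5.99, H 7.01, O 2.00

(A) C6H7O2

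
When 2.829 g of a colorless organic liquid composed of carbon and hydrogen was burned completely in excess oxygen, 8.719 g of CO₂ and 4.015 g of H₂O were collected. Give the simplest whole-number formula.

C4H9

mol C = 8.719 g CO₂ ÷ 44.009 g/mol = 0.19812 mol
mol H = 2 × 4.015 g H₂O ÷ 18.015 g/mol = 0.44574 mol
Divide by the smallest (0.19812 mol): C 1.000, H 2.250
Multiplying each by 4 gives whole numbers: C 4.00, H 9.00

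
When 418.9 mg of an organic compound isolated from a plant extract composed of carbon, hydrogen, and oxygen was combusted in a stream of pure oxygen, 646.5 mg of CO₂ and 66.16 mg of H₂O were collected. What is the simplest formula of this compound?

mol C = 0.6465 g CO₂ ÷ 44.009 g/mol = 0.014690 mol
mol H = 2 × 0.06616 g H₂O ÷ 18.015 g/mol = 0.0073450 mol
mass O = 0.4189 − (0.17644 + 0.0074038) = 0.23505 g → mol O = 0.23505 ÷ 15.999 = 0.014692 mol
Divide by the smallest (0.0073450 mol): C 2.000, H 1.000, O 2.000

C2HO2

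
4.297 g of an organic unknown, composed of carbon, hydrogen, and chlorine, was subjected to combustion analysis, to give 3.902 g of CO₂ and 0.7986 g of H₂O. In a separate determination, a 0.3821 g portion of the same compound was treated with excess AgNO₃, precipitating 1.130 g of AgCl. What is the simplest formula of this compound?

CHCl

mol C = 3.902 g CO₂ ÷ 44.009 g/mol = 0.088664 mol
mol H = 2 × 0.7986 g H₂O ÷ 18.015 g/mol = 0.088659 mol
From the AgCl data: mol Cl per gram of compound = (1.130 ÷ 143.318) ÷ 0.3821 = 0.020635 mol/g, so in the 4.297 g combustion sample mol Cl = 0.088668 mol
Divide by the smallest (0.088659 mol): C 1.000, H 1.000, Cl 1.000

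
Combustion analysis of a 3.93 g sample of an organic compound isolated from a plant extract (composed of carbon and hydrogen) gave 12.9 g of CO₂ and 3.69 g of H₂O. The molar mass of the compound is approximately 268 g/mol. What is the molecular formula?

C20H28

mol C = 12.9 g CO₂ ÷ 44.009 g/mol = 0.2931 mol
mol H = 2 × 3.69 g H₂O ÷ 18.015 g/mol = 0.4097 mol
Divide by the smallest (0.2931 mol): C 1.000, H 1.398
Multiplying each by 5 gives whole numbers: C 5.00, H 6.99
Empirical formula: C5H7
Empirical-formula mass = 67.11 g/mol; 268 ÷ 67.11 ≈ 4, so the molecular formula is C20H28.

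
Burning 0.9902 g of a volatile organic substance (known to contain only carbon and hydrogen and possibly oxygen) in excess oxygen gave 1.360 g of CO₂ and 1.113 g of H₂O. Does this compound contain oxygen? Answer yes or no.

yes

mol C = 1.360 g CO₂ ÷ 44.009 g/mol = 0.030903 mol
mol H = 2 × 1.113 g H₂O ÷ 18.015 g/mol = 0.12356 mol
C and H account for only 0.49573 g of the 0.9902 g sample; the remaining 0.49447 g must be oxygen.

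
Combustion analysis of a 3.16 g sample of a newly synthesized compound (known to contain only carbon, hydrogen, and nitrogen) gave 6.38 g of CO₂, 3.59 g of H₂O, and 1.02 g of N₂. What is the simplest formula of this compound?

C4H11N2

mol C = 6.38 g CO₂ ÷ 44.009 g/mol = 0.1450 mol
mol H = 2 × 3.59 g H₂O ÷ 18.015 g/mol = 0.3986 mol
mol N = 2 × 1.02 g N₂ ÷ 28.014 g/mol = 0.07282 mol
Divide by the smallest (0.07282 mol): C 1.991, H 5.473, N 1.000
Multiplying each by 2 gives whole numbers: C 3.98, H 10.95, N 2.00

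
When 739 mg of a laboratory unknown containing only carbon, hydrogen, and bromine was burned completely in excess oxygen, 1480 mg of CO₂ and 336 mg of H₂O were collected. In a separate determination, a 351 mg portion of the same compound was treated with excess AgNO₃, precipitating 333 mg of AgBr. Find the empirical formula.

mol C = 1.48 g CO₂ ÷ 44.009 g/mol = 0.03363 mol
mol H = 2 × 0.336 g H₂O ÷ 18.015 g/mol = 0.03730 mol
From the AgBr data: mol Br per gram of compound = (0.333 ÷ 187.772) ÷ 0.351 = 0.005052 mol/g, so in the 0.739 g combustion sample mol Br = 0.003734 mol
Divide by the smallest (0.003734 mol): C 9.007, H 9.990, Br 1.000

C9H10Br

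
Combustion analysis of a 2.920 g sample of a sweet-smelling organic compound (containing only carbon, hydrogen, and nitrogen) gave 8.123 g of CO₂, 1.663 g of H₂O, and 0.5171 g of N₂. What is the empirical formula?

C5H5N

mol C = 8.123 g CO₂ ÷ 44.009 g/mol = 0.18458 mol
mol H = 2 × 1.663 g H₂O ÷ 18.015 g/mol = 0.18462 mol
mol N = 2 × 0.5171 g N₂ ÷ 28.014 g/mol = 0.036917 mol
Divide by the smallest (0.036917 mol): C 5.000, H 5.001, N 1.000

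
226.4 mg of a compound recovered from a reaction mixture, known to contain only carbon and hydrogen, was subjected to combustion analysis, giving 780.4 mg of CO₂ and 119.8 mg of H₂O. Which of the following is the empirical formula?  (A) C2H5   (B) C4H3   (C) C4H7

(B) C4H3

mol C = 0.7804 g CO₂ ÷ 44.009 g/mol = 0.017733 mol
mol H = 2 × 0.1198 g H₂O ÷ 18.015 g/mol = 0.013300 mol
Divide by the smallest (0.013300 mol): C 1.333, H 1.000
Multiplying each by 3 gives whole numbers: C 4.00, H 3.00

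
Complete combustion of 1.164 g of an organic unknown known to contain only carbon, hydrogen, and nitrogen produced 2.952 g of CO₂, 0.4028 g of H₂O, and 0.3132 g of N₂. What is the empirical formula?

mol C = 2.952 g CO₂ ÷ 44.009 g/mol = 0.067077 mol
mol H = 2 × 0.4028 g H₂O ÷ 18.015 g/mol = 0.044718 mol
mol N = 2 × 0.3132 g N₂ ÷ 28.014 g/mol = 0.022360 mol
Divide by the smallest (0.022360 mol): C 3.000, H 2.000, N 1.000

C3H2N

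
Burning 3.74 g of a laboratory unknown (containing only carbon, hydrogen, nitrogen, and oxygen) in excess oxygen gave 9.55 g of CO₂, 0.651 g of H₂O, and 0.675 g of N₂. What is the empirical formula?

C9H3N2O

mol C = 9.55 g CO₂ ÷ 44.009 g/mol = 0.2170 mol
mol H = 2 × 0.651 g H₂O ÷ 18.015 g/mol = 0.07227 mol
mol N = 2 × 0.675 g N₂ ÷ 28.014 g/mol = 0.04819 mol
mass O = 3.74 − (2.606 + 0.07285 + 0.6750) = 0.3857 g → mol O = 0.3857 ÷ 15.999 = 0.02411 mol
Divide by the smallest (0.02411 mol): C 9.000, H 2.998, N 1.999, O 1.000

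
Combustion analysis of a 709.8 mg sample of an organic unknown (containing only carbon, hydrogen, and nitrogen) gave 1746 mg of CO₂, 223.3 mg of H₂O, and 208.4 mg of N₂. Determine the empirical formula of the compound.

C8H5N3

mol C = 1.746 g CO₂ ÷ 44.009 g/mol = 0.039674 mol
mol H = 2 × 0.2233 g H₂O ÷ 18.015 g/mol = 0.024790 mol
mol N = 2 × 0.2084 g N₂ ÷ 28.014 g/mol = 0.014878 mol
Divide by the smallest (0.014878 mol): C 2.667, H 1.666, N 1.000
Multiplying each by 3 gives whole numbers: C 8.00, H 5.00, N 3.00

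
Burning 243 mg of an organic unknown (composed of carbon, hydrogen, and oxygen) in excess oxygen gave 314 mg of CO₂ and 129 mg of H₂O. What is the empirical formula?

mol C = 0.314 g CO₂ ÷ 44.009 g/mol = 0.007135 mol
mol H = 2 × 0.129 g H₂O ÷ 18.015 g/mol = 0.01432 mol
mass O = 0.243 − (0.08570 + 0.01444) = 0.1429 g → mol O = 0.1429 ÷ 15.999 = 0.008930 mol
Divide by the smallest (0.007135 mol): C 1.000, H 2.007, O 1.252
Multiplying each by 4 gives whole numbers: C 4.00, H 8.03, O 5.01

C4H8O5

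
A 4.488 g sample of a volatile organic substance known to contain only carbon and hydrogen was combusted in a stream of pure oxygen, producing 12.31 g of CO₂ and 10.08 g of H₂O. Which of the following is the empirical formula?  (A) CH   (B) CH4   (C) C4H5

mol C = 12.31 g CO₂ ÷ 44.009 g/mol = 0.27972 mol
mol H = 2 × 10.08 g H₂O ÷ 18.015 g/mol = 1.1191 mol
Divide by the smallest (0.27972 mol): C 1.000, H 4.001

(B) CH4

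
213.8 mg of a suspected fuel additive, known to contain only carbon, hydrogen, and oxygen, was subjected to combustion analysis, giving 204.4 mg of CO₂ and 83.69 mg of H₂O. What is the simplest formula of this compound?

CH2O2

mol C = 0.2044 g CO₂ ÷ 44.009 g/mol = 0.0046445 mol
mol H = 2 × 0.08369 g H₂O ÷ 18.015 g/mol = 0.0092911 mol
mass O = 0.2138 − (0.055785 + 0.0093655) = 0.14865 g → mol O = 0.14865 ÷ 15.999 = 0.0092912 mol
Divide by the smallest (0.0046445 mol): C 1.000, H 2.000, O 2.000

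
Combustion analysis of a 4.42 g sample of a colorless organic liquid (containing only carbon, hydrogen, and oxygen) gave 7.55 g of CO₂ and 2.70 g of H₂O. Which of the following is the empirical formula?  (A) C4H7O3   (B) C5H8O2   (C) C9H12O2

mol C = 7.55 g CO₂ ÷ 44.009 g/mol = 0.1716 mol
mol H = 2 × 2.70 g H₂O ÷ 18.015 g/mol = 0.2998 mol
mass O = 4.42 − (2.061 + 0.3021) = 2.057 g → mol O = 2.057 ÷ 15.999 = 0.1286 mol
Divide by the smallest (0.1286 mol): C 1.334, H 2.331, O 1.000
Multiplying each by 3 gives whole numbers: C 4.00, H 6.99, O 3.00

(A) C4H7O3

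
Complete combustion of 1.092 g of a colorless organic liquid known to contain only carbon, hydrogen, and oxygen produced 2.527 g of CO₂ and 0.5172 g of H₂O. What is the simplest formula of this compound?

mol C = 2.527 g CO₂ ÷ 44.009 g/mol = 0.057420 mol
mol H = 2 × 0.5172 g H₂O ÷ 18.015 g/mol = 0.057419 mol
mass O = 1.092 − (0.68967 + 0.057878) = 0.34445 g → mol O = 0.34445 ÷ 15.999 = 0.021529 mol
Divide by the smallest (0.021529 mol): C 2.667, H 2.667, O 1.000
Multiplying each by 3 gives whole numbers: C 8.00, H 8.00, O 3.00

C8H8O3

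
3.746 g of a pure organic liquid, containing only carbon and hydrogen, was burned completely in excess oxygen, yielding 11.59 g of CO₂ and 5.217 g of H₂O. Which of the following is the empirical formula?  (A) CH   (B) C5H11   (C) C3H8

mol C = 11.59 g CO₂ ÷ 44.009 g/mol = 0.26336 mol
mol H = 2 × 5.217 g H₂O ÷ 18.015 g/mol = 0.57918 mol
Divide by the smallest (0.26336 mol): C 1.000, H 2.199
Multiplying each by 5 gives whole numbers: C 5.00, H 11.00

(B) C5H11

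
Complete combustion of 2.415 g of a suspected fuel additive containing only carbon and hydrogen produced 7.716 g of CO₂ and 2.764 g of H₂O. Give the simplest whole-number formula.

C4H7

mol C = 7.716 g CO₂ ÷ 44.009 g/mol = 0.17533 mol
mol H = 2 × 2.764 g H₂O ÷ 18.015 g/mol = 0.30686 mol
Divide by the smallest (0.17533 mol): C 1.000, H 1.750
Multiplying each by 4 gives whole numbers: C 4.00, H 7.00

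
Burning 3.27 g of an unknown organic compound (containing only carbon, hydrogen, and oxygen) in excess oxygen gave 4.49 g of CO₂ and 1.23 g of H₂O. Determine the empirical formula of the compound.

C6H8O7

mol C = 4.49 g CO₂ ÷ 44.009 g/mol = 0.1020 mol
mol H = 2 × 1.23 g H₂O ÷ 18.015 g/mol = 0.1366 mol
mass O = 3.27 − (1.225 + 0.1376) = 1.907 g → mol O = 1.907 ÷ 15.999 = 0.1192 mol
Divide by the smallest (0.1020 mol): C 1.000, H 1.338, O 1.168
Multiplying each by 6 gives whole numbers: C 6.00, H 8.03, O 7.01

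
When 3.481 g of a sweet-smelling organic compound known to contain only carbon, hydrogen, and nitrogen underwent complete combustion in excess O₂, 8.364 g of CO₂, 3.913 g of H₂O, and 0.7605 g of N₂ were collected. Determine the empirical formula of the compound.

C7H16N2

mol C = 8.364 g CO₂ ÷ 44.009 g/mol = 0.19005 mol
mol H = 2 × 3.913 g H₂O ÷ 18.015 g/mol = 0.43442 mol
mol N = 2 × 0.7605 g N₂ ÷ 28.014 g/mol = 0.054294 mol
Divide by the smallest (0.054294 mol): C 3.500, H 8.001, N 1.000
Multiplying each by 2 gives whole numbers: C 7.00, H 16.00, N 2.00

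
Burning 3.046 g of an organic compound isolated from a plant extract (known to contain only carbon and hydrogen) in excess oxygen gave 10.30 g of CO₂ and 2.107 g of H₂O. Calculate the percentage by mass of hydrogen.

mol C = 10.30 g CO₂ ÷ 44.009 g/mol = 0.23404 mol
mol H = 2 × 2.107 g H₂O ÷ 18.015 g/mol = 0.23392 mol
mass % H = 0.23579 g ÷ 3.046 g × 100%

7.74%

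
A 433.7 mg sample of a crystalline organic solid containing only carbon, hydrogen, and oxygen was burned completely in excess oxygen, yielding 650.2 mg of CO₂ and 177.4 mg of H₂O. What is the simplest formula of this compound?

C3H4O3

mol C = 0.6502 g CO₂ ÷ 44.009 g/mol = 0.014774 mol
mol H = 2 × 0.1774 g H₂O ÷ 18.015 g/mol = 0.019695 mol
mass O = 0.4337 − (0.17745 + 0.019852) = 0.23639 g → mol O = 0.23639 ÷ 15.999 = 0.014776 mol
Divide by the smallest (0.014774 mol): C 1.000, H 1.333, O 1.000
Multiplying each by 3 gives whole numbers: C 3.00, H 4.00, O 3.00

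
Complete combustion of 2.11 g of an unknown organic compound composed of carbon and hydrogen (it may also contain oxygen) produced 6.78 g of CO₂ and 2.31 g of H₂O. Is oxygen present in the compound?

mol C = 6.78 g CO₂ ÷ 44.009 g/mol = 0.1541 mol
mol H = 2 × 2.31 g H₂O ÷ 18.015 g/mol = 0.2565 mol
C and H together account for 2.109 g — essentially the entire 2.11 g sample — so the compound contains no oxygen.

no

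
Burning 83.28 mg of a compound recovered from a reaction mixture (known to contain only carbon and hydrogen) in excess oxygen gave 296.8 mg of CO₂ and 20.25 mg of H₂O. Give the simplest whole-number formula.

C3H

mol C = 0.2968 g CO₂ ÷ 44.009 g/mol = 0.0067441 mol
mol H = 2 × 0.02025 g H₂O ÷ 18.015 g/mol = 0.0022481 mol
Divide by the smallest (0.0022481 mol): C 3.000, H 1.000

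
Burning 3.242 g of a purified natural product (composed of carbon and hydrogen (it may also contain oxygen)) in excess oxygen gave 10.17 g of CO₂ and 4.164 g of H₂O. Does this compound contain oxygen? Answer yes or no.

mol C = 10.17 g CO₂ ÷ 44.009 g/mol = 0.23109 mol
mol H = 2 × 4.164 g H₂O ÷ 18.015 g/mol = 0.46228 mol
C and H together account for 3.2416 g — essentially the entire 3.242 g sample — so the compound contains no oxygen.

no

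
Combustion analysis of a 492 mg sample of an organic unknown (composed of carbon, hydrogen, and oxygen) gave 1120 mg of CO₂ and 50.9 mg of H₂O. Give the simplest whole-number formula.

mol C = 1.12 g CO₂ ÷ 44.009 g/mol = 0.02545 mol
mol H = 2 × 0.0509 g H₂O ÷ 18.015 g/mol = 0.005651 mol
mass O = 0.492 − (0.3057 + 0.005696) = 0.1806 g → mol O = 0.1806 ÷ 15.999 = 0.01129 mol
Divide by the smallest (0.005651 mol): C 4.504, H 1.000, O 1.998
Multiplying each by 2 gives whole numbers: C 9.01, H 2.00, O 4.00

C9H2O4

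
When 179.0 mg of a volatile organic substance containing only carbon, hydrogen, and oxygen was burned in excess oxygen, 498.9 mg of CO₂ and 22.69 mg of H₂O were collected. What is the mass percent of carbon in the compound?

76.07%

mol C = 0.4989 g CO₂ ÷ 44.009 g/mol = 0.011336 mol
mol H = 2 × 0.02269 g H₂O ÷ 18.015 g/mol = 0.0025190 mol
mass O = 0.1790 − (0.13616 + 0.0025392) = 0.040300 g → mol O = 0.040300 ÷ 15.999 = 0.0025189 mol
mass % C = 0.13616 g ÷ 0.1790 g × 100%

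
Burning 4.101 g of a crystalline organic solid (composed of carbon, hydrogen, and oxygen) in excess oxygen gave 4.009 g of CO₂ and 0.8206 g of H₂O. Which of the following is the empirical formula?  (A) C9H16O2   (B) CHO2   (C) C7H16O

mol C = 4.009 g CO₂ ÷ 44.009 g/mol = 0.091095 mol
mol H = 2 × 0.8206 g H₂O ÷ 18.015 g/mol = 0.091102 mol
mass O = 4.101 − (1.0941 + 0.091831) = 2.9150 g → mol O = 2.9150 ÷ 15.999 = 0.18220 mol
Divide by the smallest (0.091095 mol): C 1.000, H 1.000, O 2.000

(B) CHO2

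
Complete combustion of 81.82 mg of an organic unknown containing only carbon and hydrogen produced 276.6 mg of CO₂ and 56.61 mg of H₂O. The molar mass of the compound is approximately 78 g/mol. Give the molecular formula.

mol C = 0.2766 g CO₂ ÷ 44.009 g/mol = 0.0062851 mol
mol H = 2 × 0.05661 g H₂O ÷ 18.015 g/mol = 0.0062848 mol
Divide by the smallest (0.0062848 mol): C 1.000, H 1.000
Empirical formula: CH
Empirical-formula mass = 13.02 g/mol; 78 ÷ 13.02 ≈ 6, so the molecular formula is C6H6.

C6H6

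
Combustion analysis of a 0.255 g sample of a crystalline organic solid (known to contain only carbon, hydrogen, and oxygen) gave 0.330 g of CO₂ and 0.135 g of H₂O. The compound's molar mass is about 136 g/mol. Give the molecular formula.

C4H8O5

mol C = 0.330 g CO₂ ÷ 44.009 g/mol = 0.007498 mol
mol H = 2 × 0.135 g H₂O ÷ 18.015 g/mol = 0.01499 mol
mass O = 0.255 − (0.09006 + 0.01511) = 0.1498 g → mol O = 0.1498 ÷ 15.999 = 0.009365 mol
Divide by the smallest (0.007498 mol): C 1.000, H 1.999, O 1.249
Multiplying each by 4 gives whole numbers: C 4.00, H 7.99, O 5.00
Empirical formula: C4H8O5
Empirical-formula mass = 136.10 g/mol; 136 ÷ 136.10 ≈ 1, so the molecular formula is C4H8O5.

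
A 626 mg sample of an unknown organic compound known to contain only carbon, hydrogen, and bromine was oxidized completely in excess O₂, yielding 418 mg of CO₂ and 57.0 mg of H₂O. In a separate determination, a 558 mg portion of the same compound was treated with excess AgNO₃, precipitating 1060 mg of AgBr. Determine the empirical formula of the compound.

C3H2Br2

mol C = 0.418 g CO₂ ÷ 44.009 g/mol = 0.009498 mol
mol H = 2 × 0.0570 g H₂O ÷ 18.015 g/mol = 0.006328 mol
From the AgBr data: mol Br per gram of compound = (1.06 ÷ 187.772) ÷ 0.558 = 0.01012 mol/g, so in the 0.626 g combustion sample mol Br = 0.006333 mol
Divide by the smallest (0.006328 mol): C 1.501, H 1.000, Br 1.001
Multiplying each by 2 gives whole numbers: C 3.00, H 2.00, Br 2.00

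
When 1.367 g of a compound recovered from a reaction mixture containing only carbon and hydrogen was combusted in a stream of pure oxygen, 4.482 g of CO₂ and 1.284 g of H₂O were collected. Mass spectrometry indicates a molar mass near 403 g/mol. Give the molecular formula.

mol C = 4.482 g CO₂ ÷ 44.009 g/mol = 0.10184 mol
mol H = 2 × 1.284 g H₂O ÷ 18.015 g/mol = 0.14255 mol
Divide by the smallest (0.10184 mol): C 1.000, H 1.400
Multiplying each by 5 gives whole numbers: C 5.00, H 7.00
Empirical formula: C5H7
Empirical-formula mass = 67.11 g/mol; 403 ÷ 67.11 ≈ 6, so the molecular formula is C30H42.

C30H42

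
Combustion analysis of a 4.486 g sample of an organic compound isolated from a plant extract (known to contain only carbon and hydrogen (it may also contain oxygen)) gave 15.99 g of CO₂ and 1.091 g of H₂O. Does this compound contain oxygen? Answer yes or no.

no

mol C = 15.99 g CO₂ ÷ 44.009 g/mol = 0.36333 mol
mol H = 2 × 1.091 g H₂O ÷ 18.015 g/mol = 0.12112 mol
C and H together account for 4.4861 g — essentially the entire 4.486 g sample — so the compound contains no oxygen.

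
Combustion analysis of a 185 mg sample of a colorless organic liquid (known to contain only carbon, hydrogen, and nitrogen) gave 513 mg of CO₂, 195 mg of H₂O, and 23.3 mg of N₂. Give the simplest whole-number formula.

C7H13N

mol C = 0.513 g CO₂ ÷ 44.009 g/mol = 0.01166 mol
mol H = 2 × 0.195 g H₂O ÷ 18.015 g/mol = 0.02165 mol
mol N = 2 × 0.0233 g N₂ ÷ 28.014 g/mol = 0.001663 mol
Divide by the smallest (0.001663 mol): C 7.008, H 13.014, N 1.000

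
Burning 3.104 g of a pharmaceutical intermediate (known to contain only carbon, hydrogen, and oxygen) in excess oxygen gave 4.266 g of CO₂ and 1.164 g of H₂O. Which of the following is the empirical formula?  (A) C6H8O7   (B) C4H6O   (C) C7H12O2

mol C = 4.266 g CO₂ ÷ 44.009 g/mol = 0.096935 mol
mol H = 2 × 1.164 g H₂O ÷ 18.015 g/mol = 0.12923 mol
mass O = 3.104 − (1.1643 + 0.13026) = 1.8095 g → mol O = 1.8095 ÷ 15.999 = 0.11310 mol
Divide by the smallest (0.096935 mol): C 1.000, H 1.333, O 1.167
Multiplying each by 6 gives whole numbers: C 6.00, H 8.00, O 7.00

(A) C6H8O7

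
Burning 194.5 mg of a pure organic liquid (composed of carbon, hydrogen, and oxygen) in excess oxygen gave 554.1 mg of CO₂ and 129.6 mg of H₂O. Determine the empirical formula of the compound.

C7H8O

mol C = 0.5541 g CO₂ ÷ 44.009 g/mol = 0.012591 mol
mol H = 2 × 0.1296 g H₂O ÷ 18.015 g/mol = 0.014388 mol
mass O = 0.1945 − (0.15123 + 0.014503) = 0.028771 g → mol O = 0.028771 ÷ 15.999 = 0.0017983 mol
Divide by the smallest (0.0017983 mol): C 7.001, H 8.001, O 1.000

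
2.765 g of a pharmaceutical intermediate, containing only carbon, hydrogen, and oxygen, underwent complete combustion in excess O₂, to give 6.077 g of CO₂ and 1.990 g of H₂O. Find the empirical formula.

C5H8O2

mol C = 6.077 g CO₂ ÷ 44.009 g/mol = 0.13809 mol
mol H = 2 × 1.990 g H₂O ÷ 18.015 g/mol = 0.22093 mol
mass O = 2.765 − (1.6585 + 0.22269) = 0.88376 g → mol O = 0.88376 ÷ 15.999 = 0.055239 mol
Divide by the smallest (0.055239 mol): C 2.500, H 4.000, O 1.000
Multiplying each by 2 gives whole numbers: C 5.00, H 8.00, O 2.00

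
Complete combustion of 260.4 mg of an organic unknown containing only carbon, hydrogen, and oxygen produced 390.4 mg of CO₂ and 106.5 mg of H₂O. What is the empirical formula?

mol C = 0.3904 g CO₂ ÷ 44.009 g/mol = 0.0088709 mol
mol H = 2 × 0.1065 g H₂O ÷ 18.015 g/mol = 0.011823 mol
mass O = 0.2604 − (0.10655 + 0.011918) = 0.14193 g → mol O = 0.14193 ÷ 15.999 = 0.0088714 mol
Divide by the smallest (0.0088709 mol): C 1.000, H 1.333, O 1.000
Multiplying each by 3 gives whole numbers: C 3.00, H 4.00, O 3.00

C3H4O3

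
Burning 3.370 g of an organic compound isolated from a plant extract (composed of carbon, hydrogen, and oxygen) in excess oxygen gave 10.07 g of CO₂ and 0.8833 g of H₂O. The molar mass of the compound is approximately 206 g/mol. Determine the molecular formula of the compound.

C14H6O2

mol C = 10.07 g CO₂ ÷ 44.009 g/mol = 0.22882 mol
mol H = 2 × 0.8833 g H₂O ÷ 18.015 g/mol = 0.098063 mol
mass O = 3.370 − (2.7483 + 0.098847) = 0.52283 g → mol O = 0.52283 ÷ 15.999 = 0.032679 mol
Divide by the smallest (0.032679 mol): C 7.002, H 3.001, O 1.000
Empirical formula: C7H3O
Empirical-formula mass = 103.10 g/mol; 206 ÷ 103.10 ≈ 2, so the molecular formula is C14H6O2.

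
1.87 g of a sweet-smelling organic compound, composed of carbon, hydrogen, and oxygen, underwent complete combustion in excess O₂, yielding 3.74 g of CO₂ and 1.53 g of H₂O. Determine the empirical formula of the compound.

C2H4O

mol C = 3.74 g CO₂ ÷ 44.009 g/mol = 0.08498 mol
mol H = 2 × 1.53 g H₂O ÷ 18.015 g/mol = 0.1699 mol
mass O = 1.87 − (1.021 + 0.1712) = 0.6781 g → mol O = 0.6781 ÷ 15.999 = 0.04238 mol
Divide by the smallest (0.04238 mol): C 2.005, H 4.008, O 1.000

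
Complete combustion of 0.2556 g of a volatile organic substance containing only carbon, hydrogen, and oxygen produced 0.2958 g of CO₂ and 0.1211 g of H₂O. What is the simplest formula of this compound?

mol C = 0.2958 g CO₂ ÷ 44.009 g/mol = 0.0067214 mol
mol H = 2 × 0.1211 g H₂O ÷ 18.015 g/mol = 0.013444 mol
mass O = 0.2556 − (0.080730 + 0.013552) = 0.16132 g → mol O = 0.16132 ÷ 15.999 = 0.010083 mol
Divide by the smallest (0.0067214 mol): C 1.000, H 2.000, O 1.500
Multiplying each by 2 gives whole numbers: C 2.00, H 4.00, O 3.00

C2H4O3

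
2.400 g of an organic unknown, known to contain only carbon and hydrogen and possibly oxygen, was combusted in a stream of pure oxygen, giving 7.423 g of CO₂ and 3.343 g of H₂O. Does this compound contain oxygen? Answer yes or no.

no

mol C = 7.423 g CO₂ ÷ 44.009 g/mol = 0.16867 mol
mol H = 2 × 3.343 g H₂O ÷ 18.015 g/mol = 0.37114 mol
C and H together account for 2.4000 g — essentially the entire 2.400 g sample — so the compound contains no oxygen.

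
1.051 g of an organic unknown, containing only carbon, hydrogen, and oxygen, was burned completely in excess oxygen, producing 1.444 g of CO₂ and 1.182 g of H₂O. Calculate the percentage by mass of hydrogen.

12.59%

mol C = 1.444 g CO₂ ÷ 44.009 g/mol = 0.032811 mol
mol H = 2 × 1.182 g H₂O ÷ 18.015 g/mol = 0.13122 mol
mass O = 1.051 − (0.39410 + 0.13227) = 0.52463 g → mol O = 0.52463 ÷ 15.999 = 0.032791 mol
mass % H = 0.13227 g ÷ 1.051 g × 100%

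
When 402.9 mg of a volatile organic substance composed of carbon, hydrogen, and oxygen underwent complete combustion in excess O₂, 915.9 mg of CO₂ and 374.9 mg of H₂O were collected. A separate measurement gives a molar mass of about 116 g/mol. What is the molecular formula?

mol C = 0.9159 g CO₂ ÷ 44.009 g/mol = 0.020812 mol
mol H = 2 × 0.3749 g H₂O ÷ 18.015 g/mol = 0.041621 mol
mass O = 0.4029 − (0.24997 + 0.041954) = 0.11098 g → mol O = 0.11098 ÷ 15.999 = 0.0069365 mol
Divide by the smallest (0.0069365 mol): C 3.000, H 6.000, O 1.000
Empirical formula: C3H6O
Empirical-formula mass = 58.08 g/mol; 116 ÷ 58.08 ≈ 2, so the molecular formula is C6H12O2.

C6H12O2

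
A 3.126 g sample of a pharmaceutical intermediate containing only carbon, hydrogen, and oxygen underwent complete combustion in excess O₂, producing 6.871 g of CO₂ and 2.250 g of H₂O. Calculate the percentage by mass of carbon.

mol C = 6.871 g CO₂ ÷ 44.009 g/mol = 0.15613 mol
mol H = 2 × 2.250 g H₂O ÷ 18.015 g/mol = 0.24979 mol
mass O = 3.126 − (1.8752 + 0.25179) = 0.99897 g → mol O = 0.99897 ÷ 15.999 = 0.062439 mol
mass % C = 1.8752 g ÷ 3.126 g × 100%

59.99%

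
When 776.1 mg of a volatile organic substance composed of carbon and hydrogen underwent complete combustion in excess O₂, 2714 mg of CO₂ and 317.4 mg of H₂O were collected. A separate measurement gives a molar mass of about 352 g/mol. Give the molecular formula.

mol C = 2.714 g CO₂ ÷ 44.009 g/mol = 0.061669 mol
mol H = 2 × 0.3174 g H₂O ÷ 18.015 g/mol = 0.035237 mol
Divide by the smallest (0.035237 mol): C 1.750, H 1.000
Multiplying each by 4 gives whole numbers: C 7.00, H 4.00
Empirical formula: C7H4
Empirical-formula mass = 88.11 g/mol; 352 ÷ 88.11 ≈ 4, so the molecular formula is C28H16.

C28H16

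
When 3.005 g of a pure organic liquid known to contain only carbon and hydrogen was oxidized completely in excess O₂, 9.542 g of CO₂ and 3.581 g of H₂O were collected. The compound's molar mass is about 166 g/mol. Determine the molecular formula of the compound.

C12H22

mol C = 9.542 g CO₂ ÷ 44.009 g/mol = 0.21682 mol
mol H = 2 × 3.581 g H₂O ÷ 18.015 g/mol = 0.39756 mol
Divide by the smallest (0.21682 mol): C 1.000, H 1.834
Multiplying each by 6 gives whole numbers: C 6.00, H 11.00
Empirical formula: C6H11
Empirical-formula mass = 83.15 g/mol; 166 ÷ 83.15 ≈ 2, so the molecular formula is C12H22.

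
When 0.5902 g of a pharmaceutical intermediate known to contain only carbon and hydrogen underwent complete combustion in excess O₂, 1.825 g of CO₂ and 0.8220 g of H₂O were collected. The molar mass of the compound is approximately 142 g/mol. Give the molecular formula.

C10H22

mol C = 1.825 g CO₂ ÷ 44.009 g/mol = 0.041469 mol
mol H = 2 × 0.8220 g H₂O ÷ 18.015 g/mol = 0.091257 mol
Divide by the smallest (0.041469 mol): C 1.000, H 2.201
Multiplying each by 5 gives whole numbers: C 5.00, H 11.00
Empirical formula: C5H11
Empirical-formula mass = 71.14 g/mol; 142 ÷ 71.14 ≈ 2, so the molecular formula is C10H22.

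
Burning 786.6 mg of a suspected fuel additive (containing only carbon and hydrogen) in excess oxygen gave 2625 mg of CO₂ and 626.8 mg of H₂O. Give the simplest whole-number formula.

C6H7

mol C = 2.625 g CO₂ ÷ 44.009 g/mol = 0.059647 mol
mol H = 2 × 0.6268 g H₂O ÷ 18.015 g/mol = 0.069586 mol
Divide by the smallest (0.059647 mol): C 1.000, H 1.167
Multiplying each by 6 gives whole numbers: C 6.00, H 7.00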